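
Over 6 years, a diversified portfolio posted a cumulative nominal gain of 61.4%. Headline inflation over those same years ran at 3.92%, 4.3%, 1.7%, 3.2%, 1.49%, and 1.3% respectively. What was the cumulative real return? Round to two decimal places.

Cumulative inflation factor: 1.0392 × 1.043 × 1.017 × 1.032 × 1.0149 × 1.013 ≈ 1.16954.
Nominal growth factor: 1.61400. Real growth factor = 1.61400 / 1.16954 ≈ 1.38002.
Total real return ≈ 38.0024%.

38.00%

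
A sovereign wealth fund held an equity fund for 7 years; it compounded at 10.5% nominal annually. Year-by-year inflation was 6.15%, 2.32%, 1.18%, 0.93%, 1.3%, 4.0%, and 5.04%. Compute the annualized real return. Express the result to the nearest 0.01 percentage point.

7.31%

Cumulative inflation factor: 1.0615 × 1.0232 × 1.0118 × 1.0093 × 1.013 × 1.040 × 1.0504 ≈ 1.22742.
Nominal growth factor: 2.01157. Real growth factor = 2.01157 / 1.22742 ≈ 1.63886.
Annualized: 1.63886^(1/7) − 1 ≈ 0.07312.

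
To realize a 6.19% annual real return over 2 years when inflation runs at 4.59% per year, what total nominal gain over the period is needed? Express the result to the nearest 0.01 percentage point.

23.35%

Required annual nominal rate: (1+6.19%)(1+4.59%) − 1 = 11.064121%.
Cumulative over 2 years: (1 + 0.11064121)^2 − 1 ≈ 0.23352.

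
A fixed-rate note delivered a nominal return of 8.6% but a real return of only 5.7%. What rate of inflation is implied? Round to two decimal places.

From (1+r_nom) = (1+r_real)(1+π), we get 1+π = (1 + 8.6%)/(1 + 5.7%) = 1.086/1.057 ≈ 1.02744.
So π ≈ 2.7436%.

2.74%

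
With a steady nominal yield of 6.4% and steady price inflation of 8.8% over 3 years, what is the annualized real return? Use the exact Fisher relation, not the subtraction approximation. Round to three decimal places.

-2.206%

With constant rates the annual real return is the same each year: (1+6.4%)/(1+8.8%) − 1 = -0.02206.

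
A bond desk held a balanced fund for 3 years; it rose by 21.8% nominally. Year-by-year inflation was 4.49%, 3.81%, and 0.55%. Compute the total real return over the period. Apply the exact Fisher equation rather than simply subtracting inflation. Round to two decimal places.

Cumulative inflation factor: 1.0449 × 1.0381 × 1.0055 ≈ 1.09068.
Nominal growth factor: 1.21800. Real growth factor = 1.21800 / 1.09068 ≈ 1.11674.
Total real return ≈ 11.6738%.

11.67%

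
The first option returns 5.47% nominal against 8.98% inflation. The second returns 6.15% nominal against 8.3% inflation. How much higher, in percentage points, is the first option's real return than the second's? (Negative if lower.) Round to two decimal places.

The first option real return: 1.0547/1.0898 − 1 = -3.221%.
The second real return: 1.0615/1.083 − 1 = -1.985%.
Difference: -3.221 − (-1.985) = -1.236 pp.

-1.24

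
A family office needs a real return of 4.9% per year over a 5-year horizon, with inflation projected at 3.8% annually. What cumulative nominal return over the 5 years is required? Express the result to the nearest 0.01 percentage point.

53.06%

Required annual nominal rate: (1+4.9%)(1+3.8%) − 1 = 8.8862%.
Cumulative over 5 years: (1 + 0.088862)^5 − 1 ≈ 0.53061.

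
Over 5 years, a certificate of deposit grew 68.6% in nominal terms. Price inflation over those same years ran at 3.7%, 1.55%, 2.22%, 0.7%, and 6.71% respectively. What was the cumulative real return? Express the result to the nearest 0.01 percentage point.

45.76%

Cumulative inflation factor: 1.037 × 1.0155 × 1.0222 × 1.007 × 1.0671 ≈ 1.15672.
Nominal growth factor: 1.68600. Real growth factor = 1.68600 / 1.15672 ≈ 1.45757.
Total real return ≈ 45.7567%.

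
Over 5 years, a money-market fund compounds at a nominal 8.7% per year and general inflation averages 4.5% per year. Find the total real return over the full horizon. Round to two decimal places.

The annual real rate is (1+8.7%)/(1+4.5%) − 1 = 4.0191%.
Compounded over 5 years: (1 + 0.040191)^5 − 1 ≈ 0.21777.

21.78%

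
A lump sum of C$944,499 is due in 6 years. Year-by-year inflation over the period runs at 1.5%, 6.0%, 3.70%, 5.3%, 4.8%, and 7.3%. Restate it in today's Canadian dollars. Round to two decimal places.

Price-level factor over 6 years: 1.015 × 1.060 × 1.0370 × 1.053 × 1.048 × 1.073 ≈ 1.3211132238.
Purchasing power today: C$944,499 divided by that factor.

C$714,926.61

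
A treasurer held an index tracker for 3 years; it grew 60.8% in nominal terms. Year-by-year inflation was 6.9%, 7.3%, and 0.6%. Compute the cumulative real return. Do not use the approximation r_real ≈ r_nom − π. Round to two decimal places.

Cumulative inflation factor: 1.069 × 1.073 × 1.006 ≈ 1.15392.
Nominal growth factor: 1.60800. Real growth factor = 1.60800 / 1.15392 ≈ 1.39351.
Total real return ≈ 39.3512%.

39.35%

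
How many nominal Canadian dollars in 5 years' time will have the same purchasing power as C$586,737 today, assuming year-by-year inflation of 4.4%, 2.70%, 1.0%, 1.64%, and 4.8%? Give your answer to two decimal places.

C$676,802.15

Cumulative price-level factor: 1.044 × 1.0270 × 1.010 × 1.0164 × 1.048 ≈ 1.1535017429.
The nominal amount required is C$586,737 scaled up by that factor.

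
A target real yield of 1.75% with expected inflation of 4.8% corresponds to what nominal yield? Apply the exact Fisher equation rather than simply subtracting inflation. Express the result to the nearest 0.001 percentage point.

6.634%

By the Fisher equation, 1 + r_nom = (1 + 1.75%)(1 + 4.8%) = 1.0175 × 1.048 = 1.06634.
So r_nom = 6.634%.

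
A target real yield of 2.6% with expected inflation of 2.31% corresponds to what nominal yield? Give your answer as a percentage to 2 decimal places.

4.97%

By the Fisher equation, 1 + r_nom = (1 + 2.6%)(1 + 2.31%) = 1.026 × 1.0231 = 1.0497006.
So r_nom = 4.97006%.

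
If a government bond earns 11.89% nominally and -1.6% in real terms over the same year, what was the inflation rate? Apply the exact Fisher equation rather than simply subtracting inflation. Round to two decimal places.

From (1+r_nom) = (1+r_real)(1+π), we get 1+π = (1 + 11.89%)/(1 − 1.6%) = 1.1189/0.984 ≈ 1.13709.
So π ≈ 13.7093%.

13.71%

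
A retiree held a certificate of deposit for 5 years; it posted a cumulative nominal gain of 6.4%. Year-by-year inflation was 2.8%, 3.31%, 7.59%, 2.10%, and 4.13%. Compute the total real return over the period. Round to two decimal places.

Cumulative inflation factor: 1.028 × 1.0331 × 1.0759 × 1.0210 × 1.0413 ≈ 1.21481.
Nominal growth factor: 1.06400. Real growth factor = 1.06400 / 1.21481 ≈ 0.87586.
Total real return ≈ -12.4144%.

-12.41%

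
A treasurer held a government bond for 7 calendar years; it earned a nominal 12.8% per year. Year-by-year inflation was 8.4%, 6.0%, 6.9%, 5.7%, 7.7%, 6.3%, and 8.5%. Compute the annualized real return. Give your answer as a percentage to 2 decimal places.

Cumulative inflation factor: 1.084 × 1.060 × 1.069 × 1.057 × 1.077 × 1.063 × 1.085 ≈ 1.61275.
Nominal growth factor: 2.32361. Real growth factor = 2.32361 / 1.61275 ≈ 1.44078.
Annualized: 1.44078^(1/7) − 1 ≈ 0.05355.

5.36%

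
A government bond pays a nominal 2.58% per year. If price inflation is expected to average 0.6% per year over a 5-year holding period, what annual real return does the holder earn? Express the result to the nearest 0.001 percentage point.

1.968%

With constant rates the annual real return is the same each year: (1+2.58%)/(1+0.6%) − 1 = 0.01968.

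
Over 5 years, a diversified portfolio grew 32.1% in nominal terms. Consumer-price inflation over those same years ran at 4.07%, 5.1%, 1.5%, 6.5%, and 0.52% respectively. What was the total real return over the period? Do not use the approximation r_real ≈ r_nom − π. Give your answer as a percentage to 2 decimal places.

11.15%

Cumulative inflation factor: 1.0407 × 1.051 × 1.015 × 1.065 × 1.0052 ≈ 1.18849.
Nominal growth factor: 1.32100. Real growth factor = 1.32100 / 1.18849 ≈ 1.11149.
Total real return ≈ 11.1492%.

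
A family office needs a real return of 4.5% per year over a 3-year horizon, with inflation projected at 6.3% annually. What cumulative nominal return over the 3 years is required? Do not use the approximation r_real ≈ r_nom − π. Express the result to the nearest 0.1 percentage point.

Required annual nominal rate: (1+4.5%)(1+6.3%) − 1 = 11.0835%.
Cumulative over 3 years: (1 + 0.110835)^3 − 1 ≈ 0.37072.

37.1%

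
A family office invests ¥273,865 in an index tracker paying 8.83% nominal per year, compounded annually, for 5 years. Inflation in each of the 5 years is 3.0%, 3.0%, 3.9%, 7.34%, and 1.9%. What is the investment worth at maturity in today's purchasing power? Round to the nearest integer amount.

¥346,780

Nominal value at maturity: ¥273,865 × (1 + 8.83%)^5 ≈ ¥418,100.
Price-level factor over 5 years: 1.030 × 1.030 × 1.039 × 1.0734 × 1.019 ≈ 1.2056625521.
Dividing the nominal maturity value by the price-level factor gives the value in today's money.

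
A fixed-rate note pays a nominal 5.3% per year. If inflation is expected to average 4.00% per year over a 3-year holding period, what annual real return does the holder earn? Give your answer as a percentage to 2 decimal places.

With constant rates the annual real return is the same each year: (1+5.3%)/(1+4.00%) − 1 = 0.01250.

1.25%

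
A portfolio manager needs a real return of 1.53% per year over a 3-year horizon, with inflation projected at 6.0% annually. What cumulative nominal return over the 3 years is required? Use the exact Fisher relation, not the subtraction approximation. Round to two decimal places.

24.65%

Required annual nominal rate: (1+1.53%)(1+6.0%) − 1 = 7.6218%.
Cumulative over 3 years: (1 + 0.076218)^3 − 1 ≈ 0.24652.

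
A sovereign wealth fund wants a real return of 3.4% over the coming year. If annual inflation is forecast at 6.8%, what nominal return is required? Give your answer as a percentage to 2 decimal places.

10.43%

By the Fisher equation, 1 + r_nom = (1 + 3.4%)(1 + 6.8%) = 1.034 × 1.068 = 1.104312.
So r_nom = 10.4312%.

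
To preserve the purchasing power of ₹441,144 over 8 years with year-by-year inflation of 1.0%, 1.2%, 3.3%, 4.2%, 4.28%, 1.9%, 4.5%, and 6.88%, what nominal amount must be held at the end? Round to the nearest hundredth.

₹576,020.91

Cumulative price-level factor: 1.010 × 1.012 × 1.033 × 1.042 × 1.0428 × 1.019 × 1.045 × 1.0688 ≈ 1.3057434887.
The nominal amount required is ₹441,144 scaled up by that factor.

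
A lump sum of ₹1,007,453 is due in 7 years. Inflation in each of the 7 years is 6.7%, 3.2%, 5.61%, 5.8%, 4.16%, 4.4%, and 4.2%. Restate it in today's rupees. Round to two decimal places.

₹722,637.97

Price-level factor over 7 years: 1.067 × 1.032 × 1.0561 × 1.058 × 1.0416 × 1.044 × 1.042 ≈ 1.3941323854.
Purchasing power today: ₹1,007,453 divided by that factor.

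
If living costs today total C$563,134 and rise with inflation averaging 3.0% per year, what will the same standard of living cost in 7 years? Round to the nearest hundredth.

C$692,583.79

Cumulative price-level factor: (1+3.0%)^7 ≈ 1.2298738654.
The nominal amount required is C$563,134 scaled up by that factor.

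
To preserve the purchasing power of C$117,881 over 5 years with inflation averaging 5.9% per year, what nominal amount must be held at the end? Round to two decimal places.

Cumulative price-level factor: (1+5.9%)^5 ≈ 1.3319250917.
The nominal amount required is C$117,881 scaled up by that factor.

C$157,008.66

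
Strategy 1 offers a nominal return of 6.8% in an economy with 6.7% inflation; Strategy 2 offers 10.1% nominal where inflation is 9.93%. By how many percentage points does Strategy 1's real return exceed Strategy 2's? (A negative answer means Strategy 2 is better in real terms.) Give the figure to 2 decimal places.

-0.06

Strategy 1 real return: 1.068/1.067 − 1 = 0.094%.
Strategy 2 real return: 1.101/1.0993 − 1 = 0.155%.
Difference: 0.094 − 0.155 = -0.061 pp.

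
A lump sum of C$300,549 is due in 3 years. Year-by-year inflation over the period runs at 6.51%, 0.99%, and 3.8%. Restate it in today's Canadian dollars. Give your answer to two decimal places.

Price-level factor over 3 years: 1.0651 × 1.0099 × 1.038 ≈ 1.1165189806.
Purchasing power today: C$300,549 divided by that factor.

C$269,183.96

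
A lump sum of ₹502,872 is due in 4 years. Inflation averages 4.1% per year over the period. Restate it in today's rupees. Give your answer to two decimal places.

Price-level factor over 4 years: (1 + 4.1%)^4 ≈ 1.1743645098.
Purchasing power today: ₹502,872 divided by that factor.

₹428,207.76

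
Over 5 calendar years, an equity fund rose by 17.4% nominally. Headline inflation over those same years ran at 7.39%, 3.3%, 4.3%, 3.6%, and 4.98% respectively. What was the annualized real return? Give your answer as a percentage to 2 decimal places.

-1.38%

Cumulative inflation factor: 1.0739 × 1.033 × 1.043 × 1.036 × 1.0498 ≈ 1.25839.
Nominal growth factor: 1.17400. Real growth factor = 1.17400 / 1.25839 ≈ 0.93294.
Annualized: 0.93294^(1/5) − 1 ≈ -0.01379.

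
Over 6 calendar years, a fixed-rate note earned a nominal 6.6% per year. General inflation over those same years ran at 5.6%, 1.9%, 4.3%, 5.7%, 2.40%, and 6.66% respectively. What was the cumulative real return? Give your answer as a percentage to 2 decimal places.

13.25%

Cumulative inflation factor: 1.056 × 1.019 × 1.043 × 1.057 × 1.0240 × 1.0666 ≈ 1.29568.
Nominal growth factor: 1.46738. Real growth factor = 1.46738 / 1.29568 ≈ 1.13252.
Total real return ≈ 13.2516%.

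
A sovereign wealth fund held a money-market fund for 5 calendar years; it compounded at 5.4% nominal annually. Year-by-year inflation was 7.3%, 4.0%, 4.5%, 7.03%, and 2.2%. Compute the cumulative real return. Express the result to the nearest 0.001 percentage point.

1.976%

Cumulative inflation factor: 1.073 × 1.040 × 1.045 × 1.0703 × 1.022 ≈ 1.27557.
Nominal growth factor: 1.30078. Real growth factor = 1.30078 / 1.27557 ≈ 1.01976.
Total real return ≈ 1.9758%.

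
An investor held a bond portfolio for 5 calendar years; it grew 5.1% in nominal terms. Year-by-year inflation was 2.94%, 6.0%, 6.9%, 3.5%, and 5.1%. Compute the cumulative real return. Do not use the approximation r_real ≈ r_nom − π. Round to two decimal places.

-17.17%

Cumulative inflation factor: 1.0294 × 1.060 × 1.069 × 1.035 × 1.051 ≈ 1.26885.
Nominal growth factor: 1.05100. Real growth factor = 1.05100 / 1.26885 ≈ 0.82831.
Total real return ≈ -17.1692%.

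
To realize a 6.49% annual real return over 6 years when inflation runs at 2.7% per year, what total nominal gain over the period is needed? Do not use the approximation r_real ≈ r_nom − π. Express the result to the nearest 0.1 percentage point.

Required annual nominal rate: (1+6.49%)(1+2.7%) − 1 = 9.36523%.
Cumulative over 6 years: (1 + 0.0936523)^6 − 1 ≈ 0.71110.

71.1%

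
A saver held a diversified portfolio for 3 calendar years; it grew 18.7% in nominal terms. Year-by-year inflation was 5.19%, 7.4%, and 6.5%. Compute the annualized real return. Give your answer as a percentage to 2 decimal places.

-0.45%

Cumulative inflation factor: 1.0519 × 1.074 × 1.065 ≈ 1.20317.
Nominal growth factor: 1.18700. Real growth factor = 1.18700 / 1.20317 ≈ 0.98656.
Annualized: 0.98656^(1/3) − 1 ≈ -0.00450.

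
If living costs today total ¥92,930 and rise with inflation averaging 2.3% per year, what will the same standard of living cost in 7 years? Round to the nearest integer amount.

Cumulative price-level factor: (1+2.3%)^7 ≈ 1.1725447756.
The nominal amount required is ¥92,930 scaled up by that factor.

¥108,965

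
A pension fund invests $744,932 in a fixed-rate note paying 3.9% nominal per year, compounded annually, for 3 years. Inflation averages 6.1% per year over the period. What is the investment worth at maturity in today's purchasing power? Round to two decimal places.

$699,547.36

Nominal value at maturity: $744,932 × (1 + 3.9%)^3 ≈ $835,532.36.
Price-level factor over 3 years: (1 + 6.1%)^3 = 1.194389981.
The maturity value deflated by that factor is the answer in today's purchasing power.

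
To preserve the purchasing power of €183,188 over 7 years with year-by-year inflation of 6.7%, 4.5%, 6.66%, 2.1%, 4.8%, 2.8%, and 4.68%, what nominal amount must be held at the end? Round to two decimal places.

Cumulative price-level factor: 1.067 × 1.045 × 1.0666 × 1.021 × 1.048 × 1.028 × 1.0468 ≈ 1.3693868169.
The nominal amount required is €183,188 scaled up by that factor.

€250,855.23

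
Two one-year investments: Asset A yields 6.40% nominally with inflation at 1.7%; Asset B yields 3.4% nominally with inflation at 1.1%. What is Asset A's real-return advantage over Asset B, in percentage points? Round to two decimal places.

Asset A real return: 1.0640/1.017 − 1 = 4.621%.
Asset B real return: 1.034/1.011 − 1 = 2.275%.
Difference: 4.621 − 2.275 = 2.346 pp.

2.35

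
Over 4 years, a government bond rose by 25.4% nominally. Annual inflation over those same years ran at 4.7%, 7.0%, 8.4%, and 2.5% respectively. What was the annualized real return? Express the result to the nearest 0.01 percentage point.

0.19%

Cumulative inflation factor: 1.047 × 1.070 × 1.084 × 1.025 ≈ 1.24475.
Nominal growth factor: 1.25400. Real growth factor = 1.25400 / 1.24475 ≈ 1.00743.
Annualized: 1.00743^(1/4) − 1 ≈ 0.00185.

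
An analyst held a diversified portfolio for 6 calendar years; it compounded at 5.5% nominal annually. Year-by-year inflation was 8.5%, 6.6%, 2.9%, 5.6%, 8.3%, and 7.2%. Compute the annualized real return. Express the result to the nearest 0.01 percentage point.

-0.94%

Cumulative inflation factor: 1.085 × 1.066 × 1.029 × 1.056 × 1.083 × 1.072 ≈ 1.45911.
Nominal growth factor: 1.37884. Real growth factor = 1.37884 / 1.45911 ≈ 0.94499.
Annualized: 0.94499^(1/6) − 1 ≈ -0.00939.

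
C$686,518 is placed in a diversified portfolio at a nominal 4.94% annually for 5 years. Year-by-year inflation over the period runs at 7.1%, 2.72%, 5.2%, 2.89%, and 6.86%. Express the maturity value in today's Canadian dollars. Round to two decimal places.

Nominal value at maturity: C$686,518 × (1 + 4.94%)^5 ≈ C$873,689.72.
Price-level factor over 5 years: 1.071 × 1.0272 × 1.052 × 1.0289 × 1.0686 ≈ 1.2724729485.
Dividing the nominal maturity value by the price-level factor gives the value in today's money.

C$686,607.70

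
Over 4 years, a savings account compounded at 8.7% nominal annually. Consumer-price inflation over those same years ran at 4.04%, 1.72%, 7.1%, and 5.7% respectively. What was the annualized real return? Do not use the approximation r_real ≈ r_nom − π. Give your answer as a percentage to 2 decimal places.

3.90%

Cumulative inflation factor: 1.0404 × 1.0172 × 1.071 × 1.057 ≈ 1.19804.
Nominal growth factor: 1.39611. Real growth factor = 1.39611 / 1.19804 ≈ 1.16532.
Annualized: 1.16532^(1/4) − 1 ≈ 0.03899.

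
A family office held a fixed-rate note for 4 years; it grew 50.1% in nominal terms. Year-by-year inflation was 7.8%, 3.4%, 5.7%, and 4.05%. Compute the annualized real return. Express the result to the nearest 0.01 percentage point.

Cumulative inflation factor: 1.078 × 1.034 × 1.057 × 1.0405 ≈ 1.22590.
Nominal growth factor: 1.50100. Real growth factor = 1.50100 / 1.22590 ≈ 1.22440.
Annualized: 1.22440^(1/4) − 1 ≈ 0.05192.

5.19%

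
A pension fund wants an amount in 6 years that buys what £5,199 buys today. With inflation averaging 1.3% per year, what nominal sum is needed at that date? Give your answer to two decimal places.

Cumulative price-level factor: (1+1.3%)^6 ≈ 1.0805793706.
The nominal amount required is £5,199 scaled up by that factor.

£5,617.93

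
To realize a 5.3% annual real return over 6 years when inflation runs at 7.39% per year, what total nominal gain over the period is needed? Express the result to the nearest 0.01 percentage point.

109.10%

Required annual nominal rate: (1+5.3%)(1+7.39%) − 1 = 13.08167%.
Cumulative over 6 years: (1 + 0.1308167)^6 − 1 ≈ 1.09100.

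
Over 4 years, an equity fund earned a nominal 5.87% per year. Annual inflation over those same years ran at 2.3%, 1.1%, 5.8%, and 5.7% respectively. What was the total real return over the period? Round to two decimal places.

8.62%

Cumulative inflation factor: 1.023 × 1.011 × 1.058 × 1.057 ≈ 1.15661.
Nominal growth factor: 1.25630. Real growth factor = 1.25630 / 1.15661 ≈ 1.08619.
Total real return ≈ 8.6186%.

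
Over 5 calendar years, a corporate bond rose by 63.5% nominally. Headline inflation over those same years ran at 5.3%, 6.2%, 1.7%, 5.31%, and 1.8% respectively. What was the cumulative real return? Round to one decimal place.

Cumulative inflation factor: 1.053 × 1.062 × 1.017 × 1.0531 × 1.018 ≈ 1.21925.
Nominal growth factor: 1.63500. Real growth factor = 1.63500 / 1.21925 ≈ 1.34099.
Total real return ≈ 34.0993%.

34.1%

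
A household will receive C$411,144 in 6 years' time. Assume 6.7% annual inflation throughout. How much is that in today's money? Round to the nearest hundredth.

Price-level factor over 6 years: (1 + 6.7%)^6 ≈ 1.4756607180.
Purchasing power today: C$411,144 divided by that factor.

C$278,616.89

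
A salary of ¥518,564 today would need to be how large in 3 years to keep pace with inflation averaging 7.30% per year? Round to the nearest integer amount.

¥640,622

Cumulative price-level factor: (1+7.30%)^3 = 1.235376017.
Multiplying ¥518,564 by the price-level factor gives the future nominal sum.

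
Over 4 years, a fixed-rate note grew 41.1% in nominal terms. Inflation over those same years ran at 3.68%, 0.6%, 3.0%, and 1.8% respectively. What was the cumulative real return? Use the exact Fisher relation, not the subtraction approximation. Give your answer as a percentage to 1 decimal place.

Cumulative inflation factor: 1.0368 × 1.006 × 1.030 × 1.018 ≈ 1.09365.
Nominal growth factor: 1.41100. Real growth factor = 1.41100 / 1.09365 ≈ 1.29018.
Total real return ≈ 29.0176%.

29.0%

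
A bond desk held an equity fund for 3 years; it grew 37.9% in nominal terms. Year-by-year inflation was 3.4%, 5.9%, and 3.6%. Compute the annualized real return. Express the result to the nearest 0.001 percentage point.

Cumulative inflation factor: 1.034 × 1.059 × 1.036 ≈ 1.13443.
Nominal growth factor: 1.37900. Real growth factor = 1.37900 / 1.13443 ≈ 1.21559.
Annualized: 1.21559^(1/3) − 1 ≈ 0.06724.

6.724%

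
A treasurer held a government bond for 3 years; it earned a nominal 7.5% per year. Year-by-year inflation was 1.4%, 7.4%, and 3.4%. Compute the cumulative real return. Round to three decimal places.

Cumulative inflation factor: 1.014 × 1.074 × 1.034 ≈ 1.12606.
Nominal growth factor: 1.24230. Real growth factor = 1.24230 / 1.12606 ≈ 1.10322.
Total real return ≈ 10.3221%.

10.322%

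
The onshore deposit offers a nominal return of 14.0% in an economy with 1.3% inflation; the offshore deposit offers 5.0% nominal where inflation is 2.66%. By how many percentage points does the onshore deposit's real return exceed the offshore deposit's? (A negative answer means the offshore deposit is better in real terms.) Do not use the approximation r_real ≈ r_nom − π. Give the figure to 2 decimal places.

10.26

The onshore deposit real return: 1.140/1.013 − 1 = 12.537%.
The offshore deposit real return: 1.050/1.0266 − 1 = 2.279%.
Difference: 12.537 − 2.279 = 10.258 pp.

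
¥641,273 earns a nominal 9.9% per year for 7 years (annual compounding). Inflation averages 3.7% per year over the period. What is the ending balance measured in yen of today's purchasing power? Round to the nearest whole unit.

¥962,887

Nominal value at maturity: ¥641,273 × (1 + 9.9%)^7 ≈ ¥1,241,729.
Price-level factor over 7 years: (1 + 3.7%)^7 ≈ 1.2895889249.
The maturity value deflated by that factor is the answer in today's purchasing power.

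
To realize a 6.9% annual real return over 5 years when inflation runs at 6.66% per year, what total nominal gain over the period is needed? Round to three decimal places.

Required annual nominal rate: (1+6.9%)(1+6.66%) − 1 = 14.01954%.
Cumulative over 5 years: (1 + 0.1401954)^5 − 1 ≈ 0.92707.

92.707%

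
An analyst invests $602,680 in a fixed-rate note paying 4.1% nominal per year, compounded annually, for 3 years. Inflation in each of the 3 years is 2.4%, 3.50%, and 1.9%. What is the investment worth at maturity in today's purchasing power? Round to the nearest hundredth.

$629,541.66

Nominal value at maturity: $602,680 × (1 + 4.1%)^3 ≈ $679,890.49.
Price-level factor over 3 years: 1.024 × 1.0350 × 1.019 = 1.07997696.
Dividing the nominal maturity value by the price-level factor gives the value in today's money.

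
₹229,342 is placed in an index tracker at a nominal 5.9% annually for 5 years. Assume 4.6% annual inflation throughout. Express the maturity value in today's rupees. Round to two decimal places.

₹243,952.33

Nominal value at maturity: ₹229,342 × (1 + 5.9%)^5 ≈ ₹305,466.36.
Price-level factor over 5 years: (1 + 4.6%)^5 ≈ 1.2521559532.
Dividing the nominal maturity value by the price-level factor gives the value in today's money.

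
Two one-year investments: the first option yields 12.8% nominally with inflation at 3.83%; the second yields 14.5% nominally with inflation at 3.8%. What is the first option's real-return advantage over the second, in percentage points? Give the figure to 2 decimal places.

The first option real return: 1.128/1.0383 − 1 = 8.639%.
The second real return: 1.145/1.038 − 1 = 10.308%.
Difference: 8.639 − 10.308 = -1.669 pp.

-1.67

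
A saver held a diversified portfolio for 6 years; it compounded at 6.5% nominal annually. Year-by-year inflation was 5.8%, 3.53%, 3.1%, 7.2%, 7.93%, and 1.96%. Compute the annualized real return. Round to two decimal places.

Cumulative inflation factor: 1.058 × 1.0353 × 1.031 × 1.072 × 1.0793 × 1.0196 ≈ 1.33222.
Nominal growth factor: 1.45914. Real growth factor = 1.45914 / 1.33222 ≈ 1.09527.
Annualized: 1.09527^(1/6) − 1 ≈ 0.01528.

1.53%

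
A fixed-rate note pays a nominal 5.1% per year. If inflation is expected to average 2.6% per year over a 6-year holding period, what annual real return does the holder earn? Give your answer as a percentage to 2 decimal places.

2.44%

With constant rates the annual real return is the same each year: (1+5.1%)/(1+2.6%) − 1 = 0.02437.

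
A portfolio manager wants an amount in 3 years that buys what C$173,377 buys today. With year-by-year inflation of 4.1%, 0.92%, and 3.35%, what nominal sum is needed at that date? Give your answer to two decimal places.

Cumulative price-level factor: 1.041 × 1.0092 × 1.0335 = 1.0857715362.
The nominal amount required is C$173,377 scaled up by that factor.

C$188,247.81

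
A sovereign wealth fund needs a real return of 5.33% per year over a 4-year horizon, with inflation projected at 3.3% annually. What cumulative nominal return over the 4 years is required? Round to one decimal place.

40.2%

Required annual nominal rate: (1+5.33%)(1+3.3%) − 1 = 8.80589%.
Cumulative over 4 years: (1 + 0.0880589)^4 − 1 ≈ 0.40155.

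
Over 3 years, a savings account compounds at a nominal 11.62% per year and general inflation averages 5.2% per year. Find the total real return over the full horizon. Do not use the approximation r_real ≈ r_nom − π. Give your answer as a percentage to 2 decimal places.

The annual real rate is (1+11.62%)/(1+5.2%) − 1 = 6.1027%.
Compounded over 3 years: (1 + 0.061027)^3 − 1 ≈ 0.19448.

19.45%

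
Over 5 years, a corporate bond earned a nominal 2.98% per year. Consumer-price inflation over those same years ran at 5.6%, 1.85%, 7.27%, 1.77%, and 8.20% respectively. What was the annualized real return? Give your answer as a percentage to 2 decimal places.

Cumulative inflation factor: 1.056 × 1.0185 × 1.0727 × 1.0177 × 1.0820 ≈ 1.27043.
Nominal growth factor: 1.15815. Real growth factor = 1.15815 / 1.27043 ≈ 0.91162.
Annualized: 0.91162^(1/5) − 1 ≈ -0.01834.

-1.83%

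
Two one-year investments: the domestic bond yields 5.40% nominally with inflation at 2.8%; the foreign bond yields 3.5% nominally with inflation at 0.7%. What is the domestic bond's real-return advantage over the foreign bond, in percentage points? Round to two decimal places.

The domestic bond real return: 1.0540/1.028 − 1 = 2.529%.
The foreign bond real return: 1.035/1.007 − 1 = 2.781%.
Difference: 2.529 − 2.781 = -0.252 pp.

-0.25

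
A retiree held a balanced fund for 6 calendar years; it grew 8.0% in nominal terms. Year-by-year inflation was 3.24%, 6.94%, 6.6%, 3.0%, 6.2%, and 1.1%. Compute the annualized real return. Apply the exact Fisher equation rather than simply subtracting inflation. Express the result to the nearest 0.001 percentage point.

-3.062%

Cumulative inflation factor: 1.0324 × 1.0694 × 1.066 × 1.030 × 1.062 × 1.011 ≈ 1.30154.
Nominal growth factor: 1.08000. Real growth factor = 1.08000 / 1.30154 ≈ 0.82978.
Annualized: 0.82978^(1/6) − 1 ≈ -0.03062.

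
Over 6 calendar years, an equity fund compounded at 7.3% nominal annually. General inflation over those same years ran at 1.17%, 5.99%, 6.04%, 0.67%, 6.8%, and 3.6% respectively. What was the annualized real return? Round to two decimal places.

Cumulative inflation factor: 1.0117 × 1.0599 × 1.0604 × 1.0067 × 1.068 × 1.036 ≈ 1.26654.
Nominal growth factor: 1.52615. Real growth factor = 1.52615 / 1.26654 ≈ 1.20498.
Annualized: 1.20498^(1/6) − 1 ≈ 0.03157.

3.16%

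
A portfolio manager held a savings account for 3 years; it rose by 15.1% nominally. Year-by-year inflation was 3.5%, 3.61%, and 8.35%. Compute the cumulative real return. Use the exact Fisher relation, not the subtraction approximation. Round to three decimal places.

Cumulative inflation factor: 1.035 × 1.0361 × 1.0835 ≈ 1.16191.
Nominal growth factor: 1.15100. Real growth factor = 1.15100 / 1.16191 ≈ 0.99061.
Total real return ≈ -0.9386%.

-0.939%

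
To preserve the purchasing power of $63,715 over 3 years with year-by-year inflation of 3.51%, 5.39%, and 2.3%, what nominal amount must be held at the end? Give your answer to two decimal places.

$71,104.82

Cumulative price-level factor: 1.0351 × 1.0539 × 1.023 ≈ 1.1159824035.
The nominal amount required is $63,715 scaled up by that factor.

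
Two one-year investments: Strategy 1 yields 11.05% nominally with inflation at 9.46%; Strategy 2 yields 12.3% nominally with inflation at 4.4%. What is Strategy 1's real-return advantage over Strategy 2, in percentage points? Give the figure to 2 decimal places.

-6.11

Strategy 1 real return: 1.1105/1.0946 − 1 = 1.453%.
Strategy 2 real return: 1.123/1.044 − 1 = 7.567%.
Difference: 1.453 − 7.567 = -6.114 pp.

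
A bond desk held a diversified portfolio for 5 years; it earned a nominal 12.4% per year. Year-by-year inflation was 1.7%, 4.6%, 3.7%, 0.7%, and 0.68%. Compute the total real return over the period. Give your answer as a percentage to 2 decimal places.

60.41%

Cumulative inflation factor: 1.017 × 1.046 × 1.037 × 1.007 × 1.0068 ≈ 1.11842.
Nominal growth factor: 1.79404. Real growth factor = 1.79404 / 1.11842 ≈ 1.60409.
Total real return ≈ 60.4085%.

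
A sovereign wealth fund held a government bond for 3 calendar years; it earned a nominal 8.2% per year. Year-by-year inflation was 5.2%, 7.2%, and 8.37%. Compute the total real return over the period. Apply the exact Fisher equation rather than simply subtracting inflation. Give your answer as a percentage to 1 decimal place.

3.6%

Cumulative inflation factor: 1.052 × 1.072 × 1.0837 ≈ 1.22214.
Nominal growth factor: 1.26672. Real growth factor = 1.26672 / 1.22214 ≈ 1.03648.
Total real return ≈ 3.6483%.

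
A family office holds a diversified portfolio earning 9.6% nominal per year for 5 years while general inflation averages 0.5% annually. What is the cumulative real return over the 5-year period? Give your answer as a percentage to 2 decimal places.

54.25%

The annual real rate is (1+9.6%)/(1+0.5%) − 1 = 9.0547%.
Compounded over 5 years: (1 + 0.090547)^5 − 1 ≈ 0.54249.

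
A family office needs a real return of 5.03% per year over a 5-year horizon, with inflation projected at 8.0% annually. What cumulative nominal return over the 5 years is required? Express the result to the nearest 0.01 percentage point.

87.80%

Required annual nominal rate: (1+5.03%)(1+8.0%) − 1 = 13.4324%.
Cumulative over 5 years: (1 + 0.134324)^5 − 1 ≈ 0.87796.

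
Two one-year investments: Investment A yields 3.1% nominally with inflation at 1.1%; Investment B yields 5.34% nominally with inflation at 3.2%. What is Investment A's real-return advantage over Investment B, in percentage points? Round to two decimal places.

-0.10

Investment A real return: 1.031/1.011 − 1 = 1.978%.
Investment B real return: 1.0534/1.032 − 1 = 2.074%.
Difference: 1.978 − 2.074 = -0.096 pp.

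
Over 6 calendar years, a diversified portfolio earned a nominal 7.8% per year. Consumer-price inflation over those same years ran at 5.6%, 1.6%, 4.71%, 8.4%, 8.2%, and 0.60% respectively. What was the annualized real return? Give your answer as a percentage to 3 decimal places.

2.853%

Cumulative inflation factor: 1.056 × 1.016 × 1.0471 × 1.084 × 1.082 × 1.0060 ≈ 1.32556.
Nominal growth factor: 1.56932. Real growth factor = 1.56932 / 1.32556 ≈ 1.18389.
Annualized: 1.18389^(1/6) − 1 ≈ 0.02853.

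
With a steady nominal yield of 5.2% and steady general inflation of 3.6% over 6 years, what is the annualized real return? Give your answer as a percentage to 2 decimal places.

1.54%

With constant rates the annual real return is the same each year: (1+5.2%)/(1+3.6%) − 1 = 0.01544.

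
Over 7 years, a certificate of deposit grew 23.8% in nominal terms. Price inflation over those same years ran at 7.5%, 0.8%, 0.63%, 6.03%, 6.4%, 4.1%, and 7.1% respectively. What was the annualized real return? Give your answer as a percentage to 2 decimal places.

Cumulative inflation factor: 1.075 × 1.008 × 1.0063 × 1.0603 × 1.064 × 1.041 × 1.071 ≈ 1.37154.
Nominal growth factor: 1.23800. Real growth factor = 1.23800 / 1.37154 ≈ 0.90264.
Annualized: 0.90264^(1/7) − 1 ≈ -0.01453.

-1.45%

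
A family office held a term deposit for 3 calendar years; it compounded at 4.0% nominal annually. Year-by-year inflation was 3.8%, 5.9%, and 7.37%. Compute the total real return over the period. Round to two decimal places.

Cumulative inflation factor: 1.038 × 1.059 × 1.0737 ≈ 1.18026.
Nominal growth factor: 1.12486. Real growth factor = 1.12486 / 1.18026 ≈ 0.95307.
Total real return ≈ -4.6932%.

-4.69%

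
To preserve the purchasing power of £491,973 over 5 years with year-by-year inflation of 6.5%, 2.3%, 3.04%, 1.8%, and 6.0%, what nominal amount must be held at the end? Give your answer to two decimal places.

£595,972.20

Cumulative price-level factor: 1.065 × 1.023 × 1.0304 × 1.018 × 1.060 ≈ 1.2113920934.
Multiplying £491,973 by the price-level factor gives the future nominal sum.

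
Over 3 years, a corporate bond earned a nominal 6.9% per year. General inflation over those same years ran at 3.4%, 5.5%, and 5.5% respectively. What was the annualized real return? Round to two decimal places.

Cumulative inflation factor: 1.034 × 1.055 × 1.055 ≈ 1.15087.
Nominal growth factor: 1.22161. Real growth factor = 1.22161 / 1.15087 ≈ 1.06147.
Annualized: 1.06147^(1/3) − 1 ≈ 0.02008.

2.01%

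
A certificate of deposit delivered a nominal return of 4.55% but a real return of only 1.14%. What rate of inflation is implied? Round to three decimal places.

From (1+r_nom) = (1+r_real)(1+π), we get 1+π = (1 + 4.55%)/(1 + 1.14%) = 1.0455/1.0114 ≈ 1.03372.
So π ≈ 3.3716%.

3.372%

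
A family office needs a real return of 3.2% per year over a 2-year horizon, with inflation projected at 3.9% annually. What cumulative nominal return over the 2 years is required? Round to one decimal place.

Required annual nominal rate: (1+3.2%)(1+3.9%) − 1 = 7.2248%.
Cumulative over 2 years: (1 + 0.072248)^2 − 1 ≈ 0.14972.

15.0%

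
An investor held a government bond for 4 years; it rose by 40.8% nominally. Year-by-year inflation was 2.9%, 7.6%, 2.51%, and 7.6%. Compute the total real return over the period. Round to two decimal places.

15.29%

Cumulative inflation factor: 1.029 × 1.076 × 1.0251 × 1.076 ≈ 1.22125.
Nominal growth factor: 1.40800. Real growth factor = 1.40800 / 1.22125 ≈ 1.15291.
Total real return ≈ 15.2913%.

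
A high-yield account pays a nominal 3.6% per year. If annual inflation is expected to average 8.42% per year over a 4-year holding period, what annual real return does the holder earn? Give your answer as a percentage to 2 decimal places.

With constant rates the annual real return is the same each year: (1+3.6%)/(1+8.42%) − 1 = -0.04446.

-4.45%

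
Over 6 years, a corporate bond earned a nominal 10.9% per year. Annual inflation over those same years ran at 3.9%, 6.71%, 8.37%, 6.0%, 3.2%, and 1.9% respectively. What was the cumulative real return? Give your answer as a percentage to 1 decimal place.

Cumulative inflation factor: 1.039 × 1.0671 × 1.0837 × 1.060 × 1.032 × 1.019 ≈ 1.33934.
Nominal growth factor: 1.86033. Real growth factor = 1.86033 / 1.33934 ≈ 1.38899.
Total real return ≈ 38.8992%.

38.9%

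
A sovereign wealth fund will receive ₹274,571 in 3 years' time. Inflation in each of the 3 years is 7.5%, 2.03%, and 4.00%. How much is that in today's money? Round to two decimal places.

Price-level factor over 3 years: 1.075 × 1.0203 × 1.0400 = 1.1406954.
Purchasing power today: ₹274,571 divided by that factor.

₹240,704.92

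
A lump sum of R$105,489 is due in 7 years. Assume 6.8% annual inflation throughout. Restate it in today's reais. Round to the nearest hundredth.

R$66,559.25

Price-level factor over 7 years: (1 + 6.8%)^7 ≈ 1.5848886996.
Purchasing power today: R$105,489 divided by that factor.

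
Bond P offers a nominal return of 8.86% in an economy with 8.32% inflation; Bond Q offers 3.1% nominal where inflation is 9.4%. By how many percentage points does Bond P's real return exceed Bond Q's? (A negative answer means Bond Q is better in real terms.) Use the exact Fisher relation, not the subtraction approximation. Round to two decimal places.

6.26

Bond P real return: 1.0886/1.0832 − 1 = 0.499%.
Bond Q real return: 1.031/1.094 − 1 = -5.759%.
Difference: 0.499 − (-5.759) = 6.258 pp.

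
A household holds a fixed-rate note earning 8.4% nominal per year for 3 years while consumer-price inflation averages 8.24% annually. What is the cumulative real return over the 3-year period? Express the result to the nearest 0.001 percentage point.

0.444%

The annual real rate is (1+8.4%)/(1+8.24%) − 1 = 0.1478%.
Compounded over 3 years: (1 + 0.001478)^3 − 1 ≈ 0.00444.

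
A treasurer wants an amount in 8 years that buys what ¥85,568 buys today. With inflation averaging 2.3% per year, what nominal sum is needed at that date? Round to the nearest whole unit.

¥102,640

Cumulative price-level factor: (1+2.3%)^8 ≈ 1.1995133055.
Multiplying ¥85,568 by the price-level factor gives the future nominal sum.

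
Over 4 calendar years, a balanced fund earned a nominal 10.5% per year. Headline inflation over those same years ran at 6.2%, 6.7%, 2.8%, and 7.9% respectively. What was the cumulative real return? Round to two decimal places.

Cumulative inflation factor: 1.062 × 1.067 × 1.028 × 1.079 ≈ 1.25691.
Nominal growth factor: 1.49090. Real growth factor = 1.49090 / 1.25691 ≈ 1.18617.
Total real return ≈ 18.6166%.

18.62%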